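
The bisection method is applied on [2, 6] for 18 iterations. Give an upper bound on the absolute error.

Bisection error bound: |error| ≤ (b-a)/2^n
|error| ≤ (6 - 2)/2^18 = 4/2^18
|error| ≤ 0.0000152588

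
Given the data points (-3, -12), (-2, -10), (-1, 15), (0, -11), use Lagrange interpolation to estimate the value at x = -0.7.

Lagrange interpolation formula:
P(x) = Σ yᵢ × Lᵢ(x)
where Lᵢ(x) = Π_{j≠i} (x - xⱼ)/(xᵢ - xⱼ)

L_0(-0.7) = (-0.7 - (-2))/(-3 - (-2)) × (-0.7 - (-1))/(-3 - (-1)) × (-0.7 - 0)/(-3 - 0) = 0.045500
L_1(-0.7) = (-0.7 - (-3))/(-2 - (-3)) × (-0.7 - (-1))/(-2 - (-1)) × (-0.7 - 0)/(-2 - 0) = -0.241500
L_2(-0.7) = (-0.7 - (-3))/(-1 - (-3)) × (-0.7 - (-2))/(-1 - (-2)) × (-0.7 - 0)/(-1 - 0) = 1.046500
L_3(-0.7) = (-0.7 - (-3))/(0 - (-3)) × (-0.7 - (-2))/(0 - (-2)) × (-0.7 - (-1))/(0 - (-1)) = 0.149500

P(-0.7) = (-12)×L_0(-0.7) + (-10)×L_1(-0.7) + 15×L_2(-0.7) + (-11)×L_3(-0.7)
P(-0.7) = 15.922000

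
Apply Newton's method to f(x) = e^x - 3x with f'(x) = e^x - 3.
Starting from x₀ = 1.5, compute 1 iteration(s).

f(x) = e^x - 3x
f'(x) = e^x - 3
x₀ = 1.5

Newton-Raphson formula: x_{n+1} = x_n - f(x_n)/f'(x_n)

Iteration 1:
  f(1.500000) = -0.018311
  f'(1.500000) = 1.481689
  x_1 = 1.500000 - (-0.018311)/1.481689 = 1.512358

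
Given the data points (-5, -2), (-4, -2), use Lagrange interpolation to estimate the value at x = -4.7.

Lagrange interpolation formula:
P(x) = Σ yᵢ × Lᵢ(x)
where Lᵢ(x) = Π_{j≠i} (x - xⱼ)/(xᵢ - xⱼ)

L_0(-4.7) = (-4.7 - (-4))/(-5 - (-4)) = 0.700000
L_1(-4.7) = (-4.7 - (-5))/(-4 - (-5)) = 0.300000

P(-4.7) = (-2)×L_0(-4.7) + (-2)×L_1(-4.7)
P(-4.7) = -2.000000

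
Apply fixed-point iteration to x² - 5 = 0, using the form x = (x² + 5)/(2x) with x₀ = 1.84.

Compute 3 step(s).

Equation: x² - 5 = 0
Fixed-point form: x = (x² + 5)/(2x)
x₀ = 1.84

x_1 = g(1.840000) = 2.278696
x_2 = g(2.278696) = 2.236467
x_3 = g(2.236467) = 2.236068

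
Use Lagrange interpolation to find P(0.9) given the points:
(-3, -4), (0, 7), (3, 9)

Lagrange interpolation formula:
P(x) = Σ yᵢ × Lᵢ(x)
where Lᵢ(x) = Π_{j≠i} (x - xⱼ)/(xᵢ - xⱼ)

L_0(0.9) = (0.9 - 0)/(-3 - 0) × (0.9 - 3)/(-3 - 3) = -0.105000
L_1(0.9) = (0.9 - (-3))/(0 - (-3)) × (0.9 - 3)/(0 - 3) = 0.910000
L_2(0.9) = (0.9 - (-3))/(3 - (-3)) × (0.9 - 0)/(3 - 0) = 0.195000

P(0.9) = (-4)×L_0(0.9) + 7×L_1(0.9) + 9×L_2(0.9)
P(0.9) = 8.545000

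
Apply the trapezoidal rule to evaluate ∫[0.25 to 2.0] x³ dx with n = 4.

f(x) = x³
a = 0.25, b = 2.0, n = 4
h = (b - a)/n = 0.437500

Trapezoidal rule: (h/2)[f(x₀) + 2f(x₁) + 2f(x₂) + ... + f(xₙ)]

x_0 = 0.2500, f(x_0) = 0.015625, coefficient = 1
x_1 = 0.6875, f(x_1) = 0.324951, coefficient = 2
x_2 = 1.1250, f(x_2) = 1.423828, coefficient = 2
x_3 = 1.5625, f(x_3) = 3.814697, coefficient = 2
x_4 = 2.0000, f(x_4) = 8.000000, coefficient = 1

I ≈ (0.437500/2) × 19.142578 = 4.187439
Exact value: 3.999023
Error: 0.188416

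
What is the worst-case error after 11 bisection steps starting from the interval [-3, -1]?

Bisection error bound: |error| ≤ (b-a)/2^n
|error| ≤ (-1 - (-3))/2^11 = 2/2^11
|error| ≤ 0.0009765625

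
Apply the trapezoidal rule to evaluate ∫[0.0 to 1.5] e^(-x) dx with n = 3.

f(x) = e^(-x)
a = 0.0, b = 1.5, n = 3
h = (b - a)/n = 0.500000

Trapezoidal rule: (h/2)[f(x₀) + 2f(x₁) + 2f(x₂) + ... + f(xₙ)]

x_0 = 0.0000, f(x_0) = 1.000000, coefficient = 1
x_1 = 0.5000, f(x_1) = 0.606531, coefficient = 2
x_2 = 1.0000, f(x_2) = 0.367879, coefficient = 2
x_3 = 1.5000, f(x_3) = 0.223130, coefficient = 1

I ≈ (0.500000/2) × 3.171950 = 0.792988
Exact value: 0.776870
Error: 0.016118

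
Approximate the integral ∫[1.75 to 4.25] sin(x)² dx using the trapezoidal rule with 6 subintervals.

f(x) = sin(x)²
a = 1.75, b = 4.25, n = 6
h = (b - a)/n = 0.416667

Trapezoidal rule: (h/2)[f(x₀) + 2f(x₁) + 2f(x₂) + ... + f(xₙ)]

x_0 = 1.7500, f(x_0) = 0.968228, coefficient = 1
x_1 = 2.1667, f(x_1) = 0.685022, coefficient = 2
x_2 = 2.5833, f(x_2) = 0.280593, coefficient = 2
x_3 = 3.0000, f(x_3) = 0.019915, coefficient = 2
x_4 = 3.4167, f(x_4) = 0.073776, coefficient = 2
x_5 = 3.8333, f(x_5) = 0.406889, coefficient = 2
x_6 = 4.2500, f(x_6) = 0.801006, coefficient = 1

I ≈ (0.416667/2) × 4.701625 = 0.979505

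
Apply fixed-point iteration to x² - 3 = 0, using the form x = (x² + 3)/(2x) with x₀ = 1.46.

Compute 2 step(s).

Equation: x² - 3 = 0
Fixed-point form: x = (x² + 3)/(2x)
x₀ = 1.46

x_1 = g(1.460000) = 1.757397
x_2 = g(1.757397) = 1.732234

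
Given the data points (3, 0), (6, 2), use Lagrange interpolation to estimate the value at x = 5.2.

Lagrange interpolation formula:
P(x) = Σ yᵢ × Lᵢ(x)
where Lᵢ(x) = Π_{j≠i} (x - xⱼ)/(xᵢ - xⱼ)

L_0(5.2) = (5.2 - 6)/(3 - 6) = 0.266667
L_1(5.2) = (5.2 - 3)/(6 - 3) = 0.733333

P(5.2) = 0×L_0(5.2) + 2×L_1(5.2)
P(5.2) = 1.466667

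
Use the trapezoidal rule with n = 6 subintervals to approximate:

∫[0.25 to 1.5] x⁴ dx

f(x) = x⁴
a = 0.25, b = 1.5, n = 6
h = (b - a)/n = 0.208333

Trapezoidal rule: (h/2)[f(x₀) + 2f(x₁) + 2f(x₂) + ... + f(xₙ)]

x_0 = 0.2500, f(x_0) = 0.003906, coefficient = 1
x_1 = 0.4583, f(x_1) = 0.044129, coefficient = 2
x_2 = 0.6667, f(x_2) = 0.197531, coefficient = 2
x_3 = 0.8750, f(x_3) = 0.586182, coefficient = 2
x_4 = 1.0833, f(x_4) = 1.377363, coefficient = 2
x_5 = 1.2917, f(x_5) = 2.783568, coefficient = 2
x_6 = 1.5000, f(x_6) = 5.062500, coefficient = 1

I ≈ (0.208333/2) × 15.043951 = 1.567078
Exact value: 1.518555
Error: 0.048524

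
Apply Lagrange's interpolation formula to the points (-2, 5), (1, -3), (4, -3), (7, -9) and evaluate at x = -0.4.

Lagrange interpolation formula:
P(x) = Σ yᵢ × Lᵢ(x)
where Lᵢ(x) = Π_{j≠i} (x - xⱼ)/(xᵢ - xⱼ)

L_0(-0.4) = (-0.4 - 1)/(-2 - 1) × (-0.4 - 4)/(-2 - 4) × (-0.4 - 7)/(-2 - 7) = 0.281383
L_1(-0.4) = (-0.4 - (-2))/(1 - (-2)) × (-0.4 - 4)/(1 - 4) × (-0.4 - 7)/(1 - 7) = 0.964741
L_2(-0.4) = (-0.4 - (-2))/(4 - (-2)) × (-0.4 - 1)/(4 - 1) × (-0.4 - 7)/(4 - 7) = -0.306963
L_3(-0.4) = (-0.4 - (-2))/(7 - (-2)) × (-0.4 - 1)/(7 - 1) × (-0.4 - 4)/(7 - 4) = 0.060840

P(-0.4) = 5×L_0(-0.4) + (-3)×L_1(-0.4) + (-3)×L_2(-0.4) + (-9)×L_3(-0.4)
P(-0.4) = -1.113975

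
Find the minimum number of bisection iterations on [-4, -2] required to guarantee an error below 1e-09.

We need (b-a)/2^n ≤ 1e-09
(-2 - (-4))/2^n ≤ 1e-09
2/2^n ≤ 1e-09
2^n ≥ 2000000000
n ≥ log₂(2000000000) = 30.90
n ≥ 31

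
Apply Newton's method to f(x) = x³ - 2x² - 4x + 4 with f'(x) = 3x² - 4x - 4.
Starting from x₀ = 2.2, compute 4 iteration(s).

f(x) = x³ - 2x² - 4x + 4
f'(x) = 3x² - 4x - 4
x₀ = 2.2

Newton-Raphson formula: x_{n+1} = x_n - f(x_n)/f'(x_n)

Iteration 1:
  f(2.200000) = -3.832000
  f'(2.200000) = 1.720000
  x_1 = 2.200000 - (-3.832000)/1.720000 = 4.427907
Iteration 2:
  f(4.427907) = 33.890791
  f'(4.427907) = 37.107453
  x_2 = 4.427907 - 33.890791/37.107453 = 3.514592
Iteration 3:
  f(3.514592) = 8.650414
  f'(3.514592) = 18.998703
  x_3 = 3.514592 - 8.650414/18.998703 = 3.059276
Iteration 4:
  f(3.059276) = 1.676840
  f'(3.059276) = 11.840405
  x_4 = 3.059276 - 1.676840/11.840405 = 2.917656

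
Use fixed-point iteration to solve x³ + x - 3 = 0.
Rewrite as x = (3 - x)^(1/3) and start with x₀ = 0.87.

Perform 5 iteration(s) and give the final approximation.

Equation: x³ + x - 3 = 0
Fixed-point form: x = (3 - x)^(1/3)
x₀ = 0.87

x_1 = g(0.870000) = 1.286648
x_2 = g(1.286648) = 1.196600
x_3 = g(1.196600) = 1.217206
x_4 = g(1.217206) = 1.212552
x_5 = g(1.212552) = 1.213606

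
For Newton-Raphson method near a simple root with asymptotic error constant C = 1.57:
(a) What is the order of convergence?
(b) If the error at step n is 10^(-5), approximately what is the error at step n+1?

(a) Newton-Raphson has quadratic (order 2) convergence near simple roots.
    This means |e_{n+1}| ≈ C|e_n|².

(b) With |e_n| = 10^(-5) and C = 1.57:
    |e_{n+1}| ≈ 1.57 × (10^(-5))² = 1.57 × 10^(-10)

(a) 2 (quadratic); (b) |e_{n+1}| ≈ 1.570e-10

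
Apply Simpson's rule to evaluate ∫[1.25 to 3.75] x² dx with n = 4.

f(x) = x²
a = 1.25, b = 3.75, n = 4
h = (b - a)/n = 0.625000

Simpson's rule: (h/3)[f(x₀) + 4f(x₁) + 2f(x₂) + ... + f(xₙ)]

x_0 = 1.2500, f(x_0) = 1.562500, coefficient = 1
x_1 = 1.8750, f(x_1) = 3.515625, coefficient = 4
x_2 = 2.5000, f(x_2) = 6.250000, coefficient = 2
x_3 = 3.1250, f(x_3) = 9.765625, coefficient = 4
x_4 = 3.7500, f(x_4) = 14.062500, coefficient = 1

I ≈ (0.625000/3) × 81.250000 = 16.927083
Exact value: 16.927083
Error: 0.000000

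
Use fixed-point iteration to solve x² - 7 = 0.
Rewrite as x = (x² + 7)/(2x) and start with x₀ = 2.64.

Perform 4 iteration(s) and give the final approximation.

Equation: x² - 7 = 0
Fixed-point form: x = (x² + 7)/(2x)
x₀ = 2.64

x_1 = g(2.640000) = 2.645758
x_2 = g(2.645758) = 2.645751
x_3 = g(2.645751) = 2.645751
x_4 = g(2.645751) = 2.645751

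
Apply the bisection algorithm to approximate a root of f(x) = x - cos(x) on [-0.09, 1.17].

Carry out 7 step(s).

f(x) = x - cos(x)
Initial interval: [-0.09, 1.17]

Iteration 1:
  c_1 = (-0.090000 + 1.170000)/2 = 0.540000
  f(c_1) = f(0.540000) = -0.317709
  f(a) × f(c) ≥ 0, new interval: [0.540000, 1.170000]
Iteration 2:
  c_2 = (0.540000 + 1.170000)/2 = 0.855000
  f(c_2) = f(0.855000) = 0.198781
  f(a) × f(c) < 0, new interval: [0.540000, 0.855000]
Iteration 3:
  c_3 = (0.540000 + 0.855000)/2 = 0.697500
  f(c_3) = f(0.697500) = -0.068950
  f(a) × f(c) ≥ 0, new interval: [0.697500, 0.855000]
Iteration 4:
  c_4 = (0.697500 + 0.855000)/2 = 0.776250
  f(c_4) = f(0.776250) = 0.062704
  f(a) × f(c) < 0, new interval: [0.697500, 0.776250]
Iteration 5:
  c_5 = (0.697500 + 0.776250)/2 = 0.736875
  f(c_5) = f(0.736875) = -0.003697
  f(a) × f(c) ≥ 0, new interval: [0.736875, 0.776250]
Iteration 6:
  c_6 = (0.736875 + 0.776250)/2 = 0.756563
  f(c_6) = f(0.756563) = 0.029363
  f(a) × f(c) < 0, new interval: [0.736875, 0.756563]
Iteration 7:
  c_7 = (0.736875 + 0.756563)/2 = 0.746719
  f(c_7) = f(0.746719) = 0.012797
  f(a) × f(c) < 0, new interval: [0.736875, 0.746719]

After 7 iteration(s), the approximation is c_7 = 0.746719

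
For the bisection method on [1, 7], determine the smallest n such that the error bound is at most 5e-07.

We need (b-a)/2^n ≤ 5e-07
(7 - 1)/2^n ≤ 5e-07
6/2^n ≤ 5e-07
2^n ≥ 12000000
n ≥ log₂(12000000) = 23.52
n ≥ 24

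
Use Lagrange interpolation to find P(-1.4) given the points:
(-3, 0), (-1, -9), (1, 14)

Lagrange interpolation formula:
P(x) = Σ yᵢ × Lᵢ(x)
where Lᵢ(x) = Π_{j≠i} (x - xⱼ)/(xᵢ - xⱼ)

L_0(-1.4) = (-1.4 - (-1))/(-3 - (-1)) × (-1.4 - 1)/(-3 - 1) = 0.120000
L_1(-1.4) = (-1.4 - (-3))/(-1 - (-3)) × (-1.4 - 1)/(-1 - 1) = 0.960000
L_2(-1.4) = (-1.4 - (-3))/(1 - (-3)) × (-1.4 - (-1))/(1 - (-1)) = -0.080000

P(-1.4) = 0×L_0(-1.4) + (-9)×L_1(-1.4) + 14×L_2(-1.4)
P(-1.4) = -9.760000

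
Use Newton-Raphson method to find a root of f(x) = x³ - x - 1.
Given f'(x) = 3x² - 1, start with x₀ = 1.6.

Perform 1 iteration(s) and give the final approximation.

f(x) = x³ - x - 1
f'(x) = 3x² - 1
x₀ = 1.6

Newton-Raphson formula: x_{n+1} = x_n - f(x_n)/f'(x_n)

Iteration 1:
  f(1.600000) = 1.496000
  f'(1.600000) = 6.680000
  x_1 = 1.600000 - 1.496000/6.680000 = 1.376048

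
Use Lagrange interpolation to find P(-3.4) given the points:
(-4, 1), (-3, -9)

Lagrange interpolation formula:
P(x) = Σ yᵢ × Lᵢ(x)
where Lᵢ(x) = Π_{j≠i} (x - xⱼ)/(xᵢ - xⱼ)

L_0(-3.4) = (-3.4 - (-3))/(-4 - (-3)) = 0.400000
L_1(-3.4) = (-3.4 - (-4))/(-3 - (-4)) = 0.600000

P(-3.4) = 1×L_0(-3.4) + (-9)×L_1(-3.4)
P(-3.4) = -5.000000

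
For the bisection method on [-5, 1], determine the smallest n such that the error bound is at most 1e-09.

We need (b-a)/2^n ≤ 1e-09
(1 - (-5))/2^n ≤ 1e-09
6/2^n ≤ 1e-09
2^n ≥ 6000000000
n ≥ log₂(6000000000) = 32.48
n ≥ 33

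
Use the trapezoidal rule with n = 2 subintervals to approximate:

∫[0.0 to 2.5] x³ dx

f(x) = x³
a = 0.0, b = 2.5, n = 2
h = (b - a)/n = 1.250000

Trapezoidal rule: (h/2)[f(x₀) + 2f(x₁) + 2f(x₂) + ... + f(xₙ)]

x_0 = 0.0000, f(x_0) = 0.000000, coefficient = 1
x_1 = 1.2500, f(x_1) = 1.953125, coefficient = 2
x_2 = 2.5000, f(x_2) = 15.625000, coefficient = 1

I ≈ (1.250000/2) × 19.531250 = 12.207031
Exact value: 9.765625
Error: 2.441406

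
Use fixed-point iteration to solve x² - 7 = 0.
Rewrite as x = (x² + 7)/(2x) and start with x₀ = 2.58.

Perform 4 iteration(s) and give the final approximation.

Equation: x² - 7 = 0
Fixed-point form: x = (x² + 7)/(2x)
x₀ = 2.58

x_1 = g(2.580000) = 2.646589
x_2 = g(2.646589) = 2.645751
x_3 = g(2.645751) = 2.645751
x_4 = g(2.645751) = 2.645751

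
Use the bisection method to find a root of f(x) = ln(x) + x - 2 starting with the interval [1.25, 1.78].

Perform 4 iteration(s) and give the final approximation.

f(x) = ln(x) + x - 2
Initial interval: [1.25, 1.78]

Iteration 1:
  c_1 = (1.250000 + 1.780000)/2 = 1.515000
  f(c_1) = f(1.515000) = -0.069585
  f(a) × f(c) ≥ 0, new interval: [1.515000, 1.780000]
Iteration 2:
  c_2 = (1.515000 + 1.780000)/2 = 1.647500
  f(c_2) = f(1.647500) = 0.146759
  f(a) × f(c) < 0, new interval: [1.515000, 1.647500]
Iteration 3:
  c_3 = (1.515000 + 1.647500)/2 = 1.581250
  f(c_3) = f(1.581250) = 0.039466
  f(a) × f(c) < 0, new interval: [1.515000, 1.581250]
Iteration 4:
  c_4 = (1.515000 + 1.581250)/2 = 1.548125
  f(c_4) = f(1.548125) = -0.014830
  f(a) × f(c) ≥ 0, new interval: [1.548125, 1.581250]

After 4 iteration(s), the approximation is c_4 = 1.548125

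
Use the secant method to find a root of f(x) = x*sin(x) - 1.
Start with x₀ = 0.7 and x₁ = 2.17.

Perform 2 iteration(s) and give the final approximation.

f(x) = x*sin(x) - 1
x₀ = 0.7, x₁ = 2.17

Secant formula: x_{n+1} = x_n - f(x_n)(x_n - x_{n-1})/(f(x_n) - f(x_{n-1}))

Iteration 1:
  f(0.700000) = -0.549048
  f(2.170000) = 0.791953
  x_2 = 2.170000 - 0.791953×(2.170000 - 0.700000)/(0.791953 - (-0.549048))
       = 1.301864
Iteration 2:
  f(2.170000) = 0.791953
  f(1.301864) = 0.255068
  x_3 = 1.301864 - 0.255068×(1.301864 - 2.170000)/(0.255068 - 0.791953)
       = 0.889421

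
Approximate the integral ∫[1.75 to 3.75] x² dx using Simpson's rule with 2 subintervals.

f(x) = x²
a = 1.75, b = 3.75, n = 2
h = (b - a)/n = 1.000000

Simpson's rule: (h/3)[f(x₀) + 4f(x₁) + 2f(x₂) + ... + f(xₙ)]

x_0 = 1.7500, f(x_0) = 3.062500, coefficient = 1
x_1 = 2.7500, f(x_1) = 7.562500, coefficient = 4
x_2 = 3.7500, f(x_2) = 14.062500, coefficient = 1

I ≈ (1.000000/3) × 47.375000 = 15.791667
Exact value: 15.791667
Error: 0.000000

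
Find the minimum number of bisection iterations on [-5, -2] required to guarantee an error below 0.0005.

We need (b-a)/2^n ≤ 0.0005
(-2 - (-5))/2^n ≤ 0.0005
3/2^n ≤ 0.0005
2^n ≥ 6000
n ≥ log₂(6000) = 12.55
n ≥ 13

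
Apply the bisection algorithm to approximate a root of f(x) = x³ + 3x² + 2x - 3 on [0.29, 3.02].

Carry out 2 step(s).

f(x) = x³ + 3x² + 2x - 3
Initial interval: [0.29, 3.02]

Iteration 1:
  c_1 = (0.290000 + 3.020000)/2 = 1.655000
  f(c_1) = f(1.655000) = 13.060161
  f(a) × f(c) < 0, new interval: [0.290000, 1.655000]
Iteration 2:
  c_2 = (0.290000 + 1.655000)/2 = 0.972500
  f(c_2) = f(0.972500) = 2.702017
  f(a) × f(c) < 0, new interval: [0.290000, 0.972500]

After 2 iteration(s), the approximation is c_2 = 0.972500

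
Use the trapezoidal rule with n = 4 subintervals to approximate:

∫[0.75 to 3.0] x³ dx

f(x) = x³
a = 0.75, b = 3.0, n = 4
h = (b - a)/n = 0.562500

Trapezoidal rule: (h/2)[f(x₀) + 2f(x₁) + 2f(x₂) + ... + f(xₙ)]

x_0 = 0.7500, f(x_0) = 0.421875, coefficient = 1
x_1 = 1.3125, f(x_1) = 2.260986, coefficient = 2
x_2 = 1.8750, f(x_2) = 6.591797, coefficient = 2
x_3 = 2.4375, f(x_3) = 14.482178, coefficient = 2
x_4 = 3.0000, f(x_4) = 27.000000, coefficient = 1

I ≈ (0.562500/2) × 74.091797 = 20.838318
Exact value: 20.170898
Error: 0.667419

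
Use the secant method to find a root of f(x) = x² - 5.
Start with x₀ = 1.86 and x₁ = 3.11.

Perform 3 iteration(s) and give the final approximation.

f(x) = x² - 5
x₀ = 1.86, x₁ = 3.11

Secant formula: x_{n+1} = x_n - f(x_n)(x_n - x_{n-1})/(f(x_n) - f(x_{n-1}))

Iteration 1:
  f(1.860000) = -1.540400
  f(3.110000) = 4.672100
  x_2 = 3.110000 - 4.672100×(3.110000 - 1.860000)/(4.672100 - (-1.540400))
       = 2.169940
Iteration 2:
  f(3.110000) = 4.672100
  f(2.169940) = -0.291362
  x_3 = 2.169940 - (-0.291362)×(2.169940 - 3.110000)/(-0.291362 - 4.672100)
       = 2.225122
Iteration 3:
  f(2.169940) = -0.291362
  f(2.225122) = -0.048830
  x_4 = 2.225122 - (-0.048830)×(2.225122 - 2.169940)/(-0.048830 - (-0.291362))
       = 2.236233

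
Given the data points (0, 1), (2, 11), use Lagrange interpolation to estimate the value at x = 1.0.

Lagrange interpolation formula:
P(x) = Σ yᵢ × Lᵢ(x)
where Lᵢ(x) = Π_{j≠i} (x - xⱼ)/(xᵢ - xⱼ)

L_0(1.0) = (1.0 - 2)/(0 - 2) = 0.500000
L_1(1.0) = (1.0 - 0)/(2 - 0) = 0.500000

P(1.0) = 1×L_0(1.0) + 11×L_1(1.0)
P(1.0) = 6.000000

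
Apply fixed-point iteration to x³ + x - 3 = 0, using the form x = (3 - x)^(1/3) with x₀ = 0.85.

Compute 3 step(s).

Equation: x³ + x - 3 = 0
Fixed-point form: x = (3 - x)^(1/3)
x₀ = 0.85

x_1 = g(0.850000) = 1.290663
x_2 = g(1.290663) = 1.195664
x_3 = g(1.195664) = 1.217416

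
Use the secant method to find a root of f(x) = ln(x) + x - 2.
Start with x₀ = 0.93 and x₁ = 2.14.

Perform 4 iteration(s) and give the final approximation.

f(x) = ln(x) + x - 2
x₀ = 0.93, x₁ = 2.14

Secant formula: x_{n+1} = x_n - f(x_n)(x_n - x_{n-1})/(f(x_n) - f(x_{n-1}))

Iteration 1:
  f(0.930000) = -1.142571
  f(2.140000) = 0.900806
  x_2 = 2.140000 - 0.900806×(2.140000 - 0.930000)/(0.900806 - (-1.142571))
       = 1.606581
Iteration 2:
  f(2.140000) = 0.900806
  f(1.606581) = 0.080690
  x_3 = 1.606581 - 0.080690×(1.606581 - 2.140000)/(0.080690 - 0.900806)
       = 1.554099
Iteration 3:
  f(1.606581) = 0.080690
  f(1.554099) = -0.005005
  x_4 = 1.554099 - (-0.005005)×(1.554099 - 1.606581)/(-0.005005 - 0.080690)
       = 1.557164
Iteration 4:
  f(1.554099) = -0.005005
  f(1.557164) = 0.000031
  x_5 = 1.557164 - 0.000031×(1.557164 - 1.554099)/(0.000031 - (-0.005005))
       = 1.557146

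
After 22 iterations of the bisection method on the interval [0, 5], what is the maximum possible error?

Bisection error bound: |error| ≤ (b-a)/2^n
|error| ≤ (5 - 0)/2^22 = 5/2^22
|error| ≤ 0.0000011921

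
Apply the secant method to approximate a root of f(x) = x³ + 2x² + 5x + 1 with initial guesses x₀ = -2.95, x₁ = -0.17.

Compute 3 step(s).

f(x) = x³ + 2x² + 5x + 1
x₀ = -2.95, x₁ = -0.17

Secant formula: x_{n+1} = x_n - f(x_n)(x_n - x_{n-1})/(f(x_n) - f(x_{n-1}))

Iteration 1:
  f(-2.950000) = -22.017375
  f(-0.170000) = 0.202887
  x_2 = -0.170000 - 0.202887×(-0.170000 - (-2.950000))/(0.202887 - (-22.017375))
       = -0.195383
Iteration 2:
  f(-0.170000) = 0.202887
  f(-0.195383) = 0.091974
  x_3 = -0.195383 - 0.091974×(-0.195383 - (-0.170000))/(0.091974 - 0.202887)
       = -0.216432
Iteration 3:
  f(-0.195383) = 0.091974
  f(-0.216432) = 0.001386
  x_4 = -0.216432 - 0.001386×(-0.216432 - (-0.195383))/(0.001386 - 0.091974)
       = -0.216754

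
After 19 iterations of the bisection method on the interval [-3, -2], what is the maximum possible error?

Bisection error bound: |error| ≤ (b-a)/2^n
|error| ≤ (-2 - (-3))/2^19 = 1/2^19
|error| ≤ 0.0000019073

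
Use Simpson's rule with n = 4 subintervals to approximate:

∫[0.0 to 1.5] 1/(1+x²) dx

f(x) = 1/(1+x²)
a = 0.0, b = 1.5, n = 4
h = (b - a)/n = 0.375000

Simpson's rule: (h/3)[f(x₀) + 4f(x₁) + 2f(x₂) + ... + f(xₙ)]

x_0 = 0.0000, f(x_0) = 1.000000, coefficient = 1
x_1 = 0.3750, f(x_1) = 0.876712, coefficient = 4
x_2 = 0.7500, f(x_2) = 0.640000, coefficient = 2
x_3 = 1.1250, f(x_3) = 0.441379, coefficient = 4
x_4 = 1.5000, f(x_4) = 0.307692, coefficient = 1

I ≈ (0.375000/3) × 7.860059 = 0.982507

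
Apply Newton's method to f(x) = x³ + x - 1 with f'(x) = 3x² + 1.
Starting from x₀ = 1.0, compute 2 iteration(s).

f(x) = x³ + x - 1
f'(x) = 3x² + 1
x₀ = 1.0

Newton-Raphson formula: x_{n+1} = x_n - f(x_n)/f'(x_n)

Iteration 1:
  f(1.000000) = 1.000000
  f'(1.000000) = 4.000000
  x_1 = 1.000000 - 1.000000/4.000000 = 0.750000
Iteration 2:
  f(0.750000) = 0.171875
  f'(0.750000) = 2.687500
  x_2 = 0.750000 - 0.171875/2.687500 = 0.686047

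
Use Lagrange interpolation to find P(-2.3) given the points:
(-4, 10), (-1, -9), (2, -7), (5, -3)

Lagrange interpolation formula:
P(x) = Σ yᵢ × Lᵢ(x)
where Lᵢ(x) = Π_{j≠i} (x - xⱼ)/(xᵢ - xⱼ)

L_0(-2.3) = (-2.3 - (-1))/(-4 - (-1)) × (-2.3 - 2)/(-4 - 2) × (-2.3 - 5)/(-4 - 5) = 0.251895
L_1(-2.3) = (-2.3 - (-4))/(-1 - (-4)) × (-2.3 - 2)/(-1 - 2) × (-2.3 - 5)/(-1 - 5) = 0.988204
L_2(-2.3) = (-2.3 - (-4))/(2 - (-4)) × (-2.3 - (-1))/(2 - (-1)) × (-2.3 - 5)/(2 - 5) = -0.298759
L_3(-2.3) = (-2.3 - (-4))/(5 - (-4)) × (-2.3 - (-1))/(5 - (-1)) × (-2.3 - 2)/(5 - 2) = 0.058660

P(-2.3) = 10×L_0(-2.3) + (-9)×L_1(-2.3) + (-7)×L_2(-2.3) + (-3)×L_3(-2.3)
P(-2.3) = -4.459549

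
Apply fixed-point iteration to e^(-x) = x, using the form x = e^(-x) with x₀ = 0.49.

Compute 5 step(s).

Equation: e^(-x) = x
Fixed-point form: x = e^(-x)
x₀ = 0.49

x_1 = g(0.490000) = 0.612626
x_2 = g(0.612626) = 0.541926
x_3 = g(0.541926) = 0.581627
x_4 = g(0.581627) = 0.558988
x_5 = g(0.558988) = 0.571787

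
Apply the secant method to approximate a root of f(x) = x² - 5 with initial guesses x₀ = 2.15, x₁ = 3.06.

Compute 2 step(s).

f(x) = x² - 5
x₀ = 2.15, x₁ = 3.06

Secant formula: x_{n+1} = x_n - f(x_n)(x_n - x_{n-1})/(f(x_n) - f(x_{n-1}))

Iteration 1:
  f(2.150000) = -0.377500
  f(3.060000) = 4.363600
  x_2 = 3.060000 - 4.363600×(3.060000 - 2.150000)/(4.363600 - (-0.377500))
       = 2.222457
Iteration 2:
  f(3.060000) = 4.363600
  f(2.222457) = -0.060686
  x_3 = 2.222457 - (-0.060686)×(2.222457 - 3.060000)/(-0.060686 - 4.363600)
       = 2.233945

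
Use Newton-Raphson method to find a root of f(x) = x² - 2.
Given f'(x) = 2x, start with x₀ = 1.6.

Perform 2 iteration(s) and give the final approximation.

f(x) = x² - 2
f'(x) = 2x
x₀ = 1.6

Newton-Raphson formula: x_{n+1} = x_n - f(x_n)/f'(x_n)

Iteration 1:
  f(1.600000) = 0.560000
  f'(1.600000) = 3.200000
  x_1 = 1.600000 - 0.560000/3.200000 = 1.425000
Iteration 2:
  f(1.425000) = 0.030625
  f'(1.425000) = 2.850000
  x_2 = 1.425000 - 0.030625/2.850000 = 1.414254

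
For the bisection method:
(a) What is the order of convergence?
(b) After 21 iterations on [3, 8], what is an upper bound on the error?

(a) Bisection has linear (order 1) convergence; the error is halved each step.

(b) Error bound = (b-a)/2^n = (8 - 3)/2^{21}
    = 5/2^{21}

(a) 1 (linear); (b) error ≤ 2.38e-06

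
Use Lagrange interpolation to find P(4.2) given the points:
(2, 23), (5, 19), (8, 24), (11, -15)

Lagrange interpolation formula:
P(x) = Σ yᵢ × Lᵢ(x)
where Lᵢ(x) = Π_{j≠i} (x - xⱼ)/(xᵢ - xⱼ)

L_0(4.2) = (4.2 - 5)/(2 - 5) × (4.2 - 8)/(2 - 8) × (4.2 - 11)/(2 - 11) = 0.127605
L_1(4.2) = (4.2 - 2)/(5 - 2) × (4.2 - 8)/(5 - 8) × (4.2 - 11)/(5 - 11) = 1.052741
L_2(4.2) = (4.2 - 2)/(8 - 2) × (4.2 - 5)/(8 - 5) × (4.2 - 11)/(8 - 11) = -0.221630
L_3(4.2) = (4.2 - 2)/(11 - 2) × (4.2 - 5)/(11 - 5) × (4.2 - 8)/(11 - 8) = 0.041284

P(4.2) = 23×L_0(4.2) + 19×L_1(4.2) + 24×L_2(4.2) + (-15)×L_3(4.2)
P(4.2) = 16.998617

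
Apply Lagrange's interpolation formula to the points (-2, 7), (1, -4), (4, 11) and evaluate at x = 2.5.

Lagrange interpolation formula:
P(x) = Σ yᵢ × Lᵢ(x)
where Lᵢ(x) = Π_{j≠i} (x - xⱼ)/(xᵢ - xⱼ)

L_0(2.5) = (2.5 - 1)/(-2 - 1) × (2.5 - 4)/(-2 - 4) = -0.125000
L_1(2.5) = (2.5 - (-2))/(1 - (-2)) × (2.5 - 4)/(1 - 4) = 0.750000
L_2(2.5) = (2.5 - (-2))/(4 - (-2)) × (2.5 - 1)/(4 - 1) = 0.375000

P(2.5) = 7×L_0(2.5) + (-4)×L_1(2.5) + 11×L_2(2.5)
P(2.5) = 0.250000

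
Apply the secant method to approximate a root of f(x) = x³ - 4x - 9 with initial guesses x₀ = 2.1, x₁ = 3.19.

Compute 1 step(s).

f(x) = x³ - 4x - 9
x₀ = 2.1, x₁ = 3.19

Secant formula: x_{n+1} = x_n - f(x_n)(x_n - x_{n-1})/(f(x_n) - f(x_{n-1}))

Iteration 1:
  f(2.100000) = -8.139000
  f(3.190000) = 10.701759
  x_2 = 3.190000 - 10.701759×(3.190000 - 2.100000)/(10.701759 - (-8.139000))
       = 2.570868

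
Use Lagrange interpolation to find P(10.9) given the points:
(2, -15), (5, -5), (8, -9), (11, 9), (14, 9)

Lagrange interpolation formula:
P(x) = Σ yᵢ × Lᵢ(x)
where Lᵢ(x) = Π_{j≠i} (x - xⱼ)/(xᵢ - xⱼ)

L_0(10.9) = (10.9 - 5)/(2 - 5) × (10.9 - 8)/(2 - 8) × (10.9 - 11)/(2 - 11) × (10.9 - 14)/(2 - 14) = 0.002728
L_1(10.9) = (10.9 - 2)/(5 - 2) × (10.9 - 8)/(5 - 8) × (10.9 - 11)/(5 - 11) × (10.9 - 14)/(5 - 14) = -0.016463
L_2(10.9) = (10.9 - 2)/(8 - 2) × (10.9 - 5)/(8 - 5) × (10.9 - 11)/(8 - 11) × (10.9 - 14)/(8 - 14) = 0.050241
L_3(10.9) = (10.9 - 2)/(11 - 2) × (10.9 - 5)/(11 - 5) × (10.9 - 8)/(11 - 8) × (10.9 - 14)/(11 - 14) = 0.971327
L_4(10.9) = (10.9 - 2)/(14 - 2) × (10.9 - 5)/(14 - 5) × (10.9 - 8)/(14 - 8) × (10.9 - 11)/(14 - 11) = -0.007833

P(10.9) = (-15)×L_0(10.9) + (-5)×L_1(10.9) + (-9)×L_2(10.9) + 9×L_3(10.9) + 9×L_4(10.9)
P(10.9) = 8.260663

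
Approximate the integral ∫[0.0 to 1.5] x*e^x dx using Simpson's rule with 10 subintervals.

f(x) = x*e^x
a = 0.0, b = 1.5, n = 10
h = (b - a)/n = 0.150000

Simpson's rule: (h/3)[f(x₀) + 4f(x₁) + 2f(x₂) + ... + f(xₙ)]

x_0 = 0.0000, f(x_0) = 0.000000, coefficient = 1
x_1 = 0.1500, f(x_1) = 0.174275, coefficient = 4
x_2 = 0.3000, f(x_2) = 0.404958, coefficient = 2
x_3 = 0.4500, f(x_3) = 0.705740, coefficient = 4
x_4 = 0.6000, f(x_4) = 1.093271, coefficient = 2
x_5 = 0.7500, f(x_5) = 1.587750, coefficient = 4
x_6 = 0.9000, f(x_6) = 2.213643, coefficient = 2
x_7 = 1.0500, f(x_7) = 3.000534, coefficient = 4
x_8 = 1.2000, f(x_8) = 3.984140, coefficient = 2
x_9 = 1.3500, f(x_9) = 5.207524, coefficient = 4
x_10 = 1.5000, f(x_10) = 6.722534, coefficient = 1

I ≈ (0.150000/3) × 64.817853 = 3.240893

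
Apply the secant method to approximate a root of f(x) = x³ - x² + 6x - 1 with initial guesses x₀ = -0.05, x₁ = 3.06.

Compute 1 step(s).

f(x) = x³ - x² + 6x - 1
x₀ = -0.05, x₁ = 3.06

Secant formula: x_{n+1} = x_n - f(x_n)(x_n - x_{n-1})/(f(x_n) - f(x_{n-1}))

Iteration 1:
  f(-0.050000) = -1.302625
  f(3.060000) = 36.649016
  x_2 = 3.060000 - 36.649016×(3.060000 - (-0.050000))/(36.649016 - (-1.302625))
       = 0.056745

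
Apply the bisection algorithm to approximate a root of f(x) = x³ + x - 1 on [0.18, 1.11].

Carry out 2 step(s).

f(x) = x³ + x - 1
Initial interval: [0.18, 1.11]

Iteration 1:
  c_1 = (0.180000 + 1.110000)/2 = 0.645000
  f(c_1) = f(0.645000) = -0.086664
  f(a) × f(c) ≥ 0, new interval: [0.645000, 1.110000]
Iteration 2:
  c_2 = (0.645000 + 1.110000)/2 = 0.877500
  f(c_2) = f(0.877500) = 0.553180
  f(a) × f(c) < 0, new interval: [0.645000, 0.877500]

After 2 iteration(s), the approximation is c_2 = 0.877500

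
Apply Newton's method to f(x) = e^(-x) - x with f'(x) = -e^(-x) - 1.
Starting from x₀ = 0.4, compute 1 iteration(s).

f(x) = e^(-x) - x
f'(x) = -e^(-x) - 1
x₀ = 0.4

Newton-Raphson formula: x_{n+1} = x_n - f(x_n)/f'(x_n)

Iteration 1:
  f(0.400000) = 0.270320
  f'(0.400000) = -1.670320
  x_1 = 0.400000 - 0.270320/(-1.670320) = 0.561837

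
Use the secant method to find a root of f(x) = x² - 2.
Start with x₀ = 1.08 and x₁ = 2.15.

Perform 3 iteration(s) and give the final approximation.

f(x) = x² - 2
x₀ = 1.08, x₁ = 2.15

Secant formula: x_{n+1} = x_n - f(x_n)(x_n - x_{n-1})/(f(x_n) - f(x_{n-1}))

Iteration 1:
  f(1.080000) = -0.833600
  f(2.150000) = 2.622500
  x_2 = 2.150000 - 2.622500×(2.150000 - 1.080000)/(2.622500 - (-0.833600))
       = 1.338080
Iteration 2:
  f(2.150000) = 2.622500
  f(1.338080) = -0.209541
  x_3 = 1.338080 - (-0.209541)×(1.338080 - 2.150000)/(-0.209541 - 2.622500)
       = 1.398154
Iteration 3:
  f(1.338080) = -0.209541
  f(1.398154) = -0.045166
  x_4 = 1.398154 - (-0.045166)×(1.398154 - 1.338080)/(-0.045166 - (-0.209541))
       = 1.414660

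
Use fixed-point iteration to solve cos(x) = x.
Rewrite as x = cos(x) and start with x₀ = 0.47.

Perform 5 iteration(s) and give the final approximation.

Equation: cos(x) = x
Fixed-point form: x = cos(x)
x₀ = 0.47

x_1 = g(0.470000) = 0.891568
x_2 = g(0.891568) = 0.628193
x_3 = g(0.628193) = 0.809091
x_4 = g(0.809091) = 0.690157
x_5 = g(0.690157) = 0.771146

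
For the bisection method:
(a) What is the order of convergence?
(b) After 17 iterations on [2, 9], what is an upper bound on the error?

(a) Bisection has linear (order 1) convergence; the error is halved each step.

(b) Error bound = (b-a)/2^n = (9 - 2)/2^{17}
    = 7/2^{17}

(a) 1 (linear); (b) error ≤ 5.34e-05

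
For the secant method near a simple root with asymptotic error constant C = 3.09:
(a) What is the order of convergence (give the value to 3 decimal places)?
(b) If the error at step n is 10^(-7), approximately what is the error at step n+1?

(a) Secant method has superlinear convergence with order φ = (1+√5)/2 ≈ 1.618.
    This means |e_{n+1}| ≈ C|e_n|^1.618.

(b) With |e_n| = 10^(-7) and C = 3.09:
    |e_{n+1}| ≈ 3.09 × (10^(-7))^1.618 = 3.09 × 10^(-11.33)

(a) ≈ 1.618 (golden ratio); (b) |e_{n+1}| ≈ 1.458e-11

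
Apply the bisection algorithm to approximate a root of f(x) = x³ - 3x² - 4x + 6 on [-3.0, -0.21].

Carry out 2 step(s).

f(x) = x³ - 3x² - 4x + 6
Initial interval: [-3.0, -0.21]

Iteration 1:
  c_1 = (-3.000000 + (-0.210000))/2 = -1.605000
  f(c_1) = f(-1.605000) = 0.557405
  f(a) × f(c) < 0, new interval: [-3.000000, -1.605000]
Iteration 2:
  c_2 = (-3.000000 + (-1.605000))/2 = -2.302500
  f(c_2) = f(-2.302500) = -12.901237
  f(a) × f(c) ≥ 0, new interval: [-2.302500, -1.605000]

After 2 iteration(s), the approximation is c_2 = -2.302500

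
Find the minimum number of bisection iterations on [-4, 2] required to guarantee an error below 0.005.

We need (b-a)/2^n ≤ 0.005
(2 - (-4))/2^n ≤ 0.005
6/2^n ≤ 0.005
2^n ≥ 1200
n ≥ log₂(1200) = 10.23
n ≥ 11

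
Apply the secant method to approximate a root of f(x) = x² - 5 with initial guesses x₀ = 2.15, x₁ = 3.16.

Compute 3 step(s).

f(x) = x² - 5
x₀ = 2.15, x₁ = 3.16

Secant formula: x_{n+1} = x_n - f(x_n)(x_n - x_{n-1})/(f(x_n) - f(x_{n-1}))

Iteration 1:
  f(2.150000) = -0.377500
  f(3.160000) = 4.985600
  x_2 = 3.160000 - 4.985600×(3.160000 - 2.150000)/(4.985600 - (-0.377500))
       = 2.221092
Iteration 2:
  f(3.160000) = 4.985600
  f(2.221092) = -0.066749
  x_3 = 2.221092 - (-0.066749)×(2.221092 - 3.160000)/(-0.066749 - 4.985600)
       = 2.233497
Iteration 3:
  f(2.221092) = -0.066749
  f(2.233497) = -0.011493
  x_4 = 2.233497 - (-0.011493)×(2.233497 - 2.221092)/(-0.011493 - (-0.066749))
       = 2.236077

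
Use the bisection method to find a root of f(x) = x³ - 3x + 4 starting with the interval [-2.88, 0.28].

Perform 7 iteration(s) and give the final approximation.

f(x) = x³ - 3x + 4
Initial interval: [-2.88, 0.28]

Iteration 1:
  c_1 = (-2.880000 + 0.280000)/2 = -1.300000
  f(c_1) = f(-1.300000) = 5.703000
  f(a) × f(c) < 0, new interval: [-2.880000, -1.300000]
Iteration 2:
  c_2 = (-2.880000 + (-1.300000))/2 = -2.090000
  f(c_2) = f(-2.090000) = 1.140671
  f(a) × f(c) < 0, new interval: [-2.880000, -2.090000]
Iteration 3:
  c_3 = (-2.880000 + (-2.090000))/2 = -2.485000
  f(c_3) = f(-2.485000) = -3.890434
  f(a) × f(c) ≥ 0, new interval: [-2.485000, -2.090000]
Iteration 4:
  c_4 = (-2.485000 + (-2.090000))/2 = -2.287500
  f(c_4) = f(-2.287500) = -1.107201
  f(a) × f(c) ≥ 0, new interval: [-2.287500, -2.090000]
Iteration 5:
  c_5 = (-2.287500 + (-2.090000))/2 = -2.188750
  f(c_5) = f(-2.188750) = 0.080766
  f(a) × f(c) < 0, new interval: [-2.287500, -2.188750]
Iteration 6:
  c_6 = (-2.287500 + (-2.188750))/2 = -2.238125
  f(c_6) = f(-2.238125) = -0.496849
  f(a) × f(c) ≥ 0, new interval: [-2.238125, -2.188750]
Iteration 7:
  c_7 = (-2.238125 + (-2.188750))/2 = -2.213437
  f(c_7) = f(-2.213437) = -0.203994
  f(a) × f(c) ≥ 0, new interval: [-2.213437, -2.188750]

After 7 iteration(s), the approximation is c_7 = -2.213437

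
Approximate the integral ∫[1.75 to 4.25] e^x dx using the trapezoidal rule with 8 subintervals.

f(x) = e^x
a = 1.75, b = 4.25, n = 8
h = (b - a)/n = 0.312500

Trapezoidal rule: (h/2)[f(x₀) + 2f(x₁) + 2f(x₂) + ... + f(xₙ)]

x_0 = 1.7500, f(x_0) = 5.754603, coefficient = 1
x_1 = 2.0625, f(x_1) = 7.865609, coefficient = 2
x_2 = 2.3750, f(x_2) = 10.751013, coefficient = 2
x_3 = 2.6875, f(x_3) = 14.694893, coefficient = 2
x_4 = 3.0000, f(x_4) = 20.085537, coefficient = 2
x_5 = 3.3125, f(x_5) = 27.453674, coefficient = 2
x_6 = 3.6250, f(x_6) = 37.524723, coefficient = 2
x_7 = 3.9375, f(x_7) = 51.290215, coefficient = 2
x_8 = 4.2500, f(x_8) = 70.105412, coefficient = 1

I ≈ (0.312500/2) × 415.191344 = 64.873648
Exact value: 64.350810
Error: 0.522838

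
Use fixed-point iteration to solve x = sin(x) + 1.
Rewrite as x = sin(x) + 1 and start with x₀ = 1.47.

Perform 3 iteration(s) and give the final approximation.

Equation: x = sin(x) + 1
Fixed-point form: x = sin(x) + 1
x₀ = 1.47

x_1 = g(1.470000) = 1.994924
x_2 = g(1.994924) = 1.911398
x_3 = g(1.911398) = 1.942554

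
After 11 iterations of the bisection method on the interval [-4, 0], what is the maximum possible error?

Bisection error bound: |error| ≤ (b-a)/2^n
|error| ≤ (0 - (-4))/2^11 = 4/2^11
|error| ≤ 0.0019531250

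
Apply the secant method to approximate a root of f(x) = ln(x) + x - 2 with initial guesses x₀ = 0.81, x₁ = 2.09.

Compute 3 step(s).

f(x) = ln(x) + x - 2
x₀ = 0.81, x₁ = 2.09

Secant formula: x_{n+1} = x_n - f(x_n)(x_n - x_{n-1})/(f(x_n) - f(x_{n-1}))

Iteration 1:
  f(0.810000) = -1.400721
  f(2.090000) = 0.827164
  x_2 = 2.090000 - 0.827164×(2.090000 - 0.810000)/(0.827164 - (-1.400721))
       = 1.614765
Iteration 2:
  f(2.090000) = 0.827164
  f(1.614765) = 0.093954
  x_3 = 1.614765 - 0.093954×(1.614765 - 2.090000)/(0.093954 - 0.827164)
       = 1.553868
Iteration 3:
  f(1.614765) = 0.093954
  f(1.553868) = -0.005385
  x_4 = 1.553868 - (-0.005385)×(1.553868 - 1.614765)/(-0.005385 - 0.093954)
       = 1.557169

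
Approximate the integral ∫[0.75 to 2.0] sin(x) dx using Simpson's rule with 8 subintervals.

f(x) = sin(x)
a = 0.75, b = 2.0, n = 8
h = (b - a)/n = 0.156250

Simpson's rule: (h/3)[f(x₀) + 4f(x₁) + 2f(x₂) + ... + f(xₙ)]

x_0 = 0.7500, f(x_0) = 0.681639, coefficient = 1
x_1 = 0.9062, f(x_1) = 0.787197, coefficient = 4
x_2 = 1.0625, f(x_2) = 0.873575, coefficient = 2
x_3 = 1.2188, f(x_3) = 0.938669, coefficient = 4
x_4 = 1.3750, f(x_4) = 0.980893, coefficient = 2
x_5 = 1.5312, f(x_5) = 0.999218, coefficient = 4
x_6 = 1.6875, f(x_6) = 0.993198, coefficient = 2
x_7 = 1.8438, f(x_7) = 0.962979, coefficient = 4
x_8 = 2.0000, f(x_8) = 0.909297, coefficient = 1

I ≈ (0.156250/3) × 22.038519 = 1.147840
Exact value: 1.147836
Error: 0.000004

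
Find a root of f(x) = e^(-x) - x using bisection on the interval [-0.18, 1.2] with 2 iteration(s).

f(x) = e^(-x) - x
Initial interval: [-0.18, 1.2]

Iteration 1:
  c_1 = (-0.180000 + 1.200000)/2 = 0.510000
  f(c_1) = f(0.510000) = 0.090496
  f(a) × f(c) ≥ 0, new interval: [0.510000, 1.200000]
Iteration 2:
  c_2 = (0.510000 + 1.200000)/2 = 0.855000
  f(c_2) = f(0.855000) = -0.429717
  f(a) × f(c) < 0, new interval: [0.510000, 0.855000]

After 2 iteration(s), the approximation is c_2 = 0.855000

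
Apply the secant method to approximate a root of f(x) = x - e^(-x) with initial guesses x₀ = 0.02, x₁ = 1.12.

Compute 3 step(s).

f(x) = x - e^(-x)
x₀ = 0.02, x₁ = 1.12

Secant formula: x_{n+1} = x_n - f(x_n)(x_n - x_{n-1})/(f(x_n) - f(x_{n-1}))

Iteration 1:
  f(0.020000) = -0.960199
  f(1.120000) = 0.793720
  x_2 = 1.120000 - 0.793720×(1.120000 - 0.020000)/(0.793720 - (-0.960199))
       = 0.622205
Iteration 2:
  f(1.120000) = 0.793720
  f(0.622205) = 0.085445
  x_3 = 0.622205 - 0.085445×(0.622205 - 1.120000)/(0.085445 - 0.793720)
       = 0.562152
Iteration 3:
  f(0.622205) = 0.085445
  f(0.562152) = -0.007830
  x_4 = 0.562152 - (-0.007830)×(0.562152 - 0.622205)/(-0.007830 - 0.085445)
       = 0.567193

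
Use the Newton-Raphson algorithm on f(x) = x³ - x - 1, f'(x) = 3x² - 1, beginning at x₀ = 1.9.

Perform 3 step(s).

f(x) = x³ - x - 1
f'(x) = 3x² - 1
x₀ = 1.9

Newton-Raphson formula: x_{n+1} = x_n - f(x_n)/f'(x_n)

Iteration 1:
  f(1.900000) = 3.959000
  f'(1.900000) = 9.830000
  x_1 = 1.900000 - 3.959000/9.830000 = 1.497253
Iteration 2:
  f(1.497253) = 0.859240
  f'(1.497253) = 5.725302
  x_2 = 1.497253 - 0.859240/5.725302 = 1.347176
Iteration 3:
  f(1.347176) = 0.097789
  f'(1.347176) = 4.444646
  x_3 = 1.347176 - 0.097789/4.444646 = 1.325174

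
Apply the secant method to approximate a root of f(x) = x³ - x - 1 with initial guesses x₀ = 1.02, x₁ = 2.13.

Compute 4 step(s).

f(x) = x³ - x - 1
x₀ = 1.02, x₁ = 2.13

Secant formula: x_{n+1} = x_n - f(x_n)(x_n - x_{n-1})/(f(x_n) - f(x_{n-1}))

Iteration 1:
  f(1.020000) = -0.958792
  f(2.130000) = 6.533597
  x_2 = 2.130000 - 6.533597×(2.130000 - 1.020000)/(6.533597 - (-0.958792))
       = 1.162045
Iteration 2:
  f(2.130000) = 6.533597
  f(1.162045) = -0.592878
  x_3 = 1.162045 - (-0.592878)×(1.162045 - 2.130000)/(-0.592878 - 6.533597)
       = 1.242573
Iteration 3:
  f(1.162045) = -0.592878
  f(1.242573) = -0.324055
  x_4 = 1.242573 - (-0.324055)×(1.242573 - 1.162045)/(-0.324055 - (-0.592878))
       = 1.339646
Iteration 4:
  f(1.242573) = -0.324055
  f(1.339646) = 0.064552
  x_5 = 1.339646 - 0.064552×(1.339646 - 1.242573)/(0.064552 - (-0.324055))
       = 1.323521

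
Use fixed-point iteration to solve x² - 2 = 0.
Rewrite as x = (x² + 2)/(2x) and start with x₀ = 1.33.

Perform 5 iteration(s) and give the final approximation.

Equation: x² - 2 = 0
Fixed-point form: x = (x² + 2)/(2x)
x₀ = 1.33

x_1 = g(1.330000) = 1.416880
x_2 = g(1.416880) = 1.414216
x_3 = g(1.414216) = 1.414214
x_4 = g(1.414214) = 1.414214
x_5 = g(1.414214) = 1.414214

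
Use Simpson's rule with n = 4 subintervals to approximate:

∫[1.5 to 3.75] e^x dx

f(x) = e^x
a = 1.5, b = 3.75, n = 4
h = (b - a)/n = 0.562500

Simpson's rule: (h/3)[f(x₀) + 4f(x₁) + 2f(x₂) + ... + f(xₙ)]

x_0 = 1.5000, f(x_0) = 4.481689, coefficient = 1
x_1 = 2.0625, f(x_1) = 7.865609, coefficient = 4
x_2 = 2.6250, f(x_2) = 13.804574, coefficient = 2
x_3 = 3.1875, f(x_3) = 24.227782, coefficient = 4
x_4 = 3.7500, f(x_4) = 42.521082, coefficient = 1

I ≈ (0.562500/3) × 202.985485 = 38.059779
Exact value: 38.039393
Error: 0.020386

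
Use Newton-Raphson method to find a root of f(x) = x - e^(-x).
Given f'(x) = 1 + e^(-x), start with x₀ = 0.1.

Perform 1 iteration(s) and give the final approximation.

f(x) = x - e^(-x)
f'(x) = 1 + e^(-x)
x₀ = 0.1

Newton-Raphson formula: x_{n+1} = x_n - f(x_n)/f'(x_n)

Iteration 1:
  f(0.100000) = -0.804837
  f'(0.100000) = 1.904837
  x_1 = 0.100000 - (-0.804837)/1.904837 = 0.522523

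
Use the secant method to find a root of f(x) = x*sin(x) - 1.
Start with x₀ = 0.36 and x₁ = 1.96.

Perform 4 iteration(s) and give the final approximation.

f(x) = x*sin(x) - 1
x₀ = 0.36, x₁ = 1.96

Secant formula: x_{n+1} = x_n - f(x_n)(x_n - x_{n-1})/(f(x_n) - f(x_{n-1}))

Iteration 1:
  f(0.360000) = -0.873181
  f(1.960000) = 0.813415
  x_2 = 1.960000 - 0.813415×(1.960000 - 0.360000)/(0.813415 - (-0.873181))
       = 1.188349
Iteration 2:
  f(1.960000) = 0.813415
  f(1.188349) = 0.102496
  x_3 = 1.188349 - 0.102496×(1.188349 - 1.960000)/(0.102496 - 0.813415)
       = 1.077097
Iteration 3:
  f(1.188349) = 0.102496
  f(1.077097) = -0.051523
  x_4 = 1.077097 - (-0.051523)×(1.077097 - 1.188349)/(-0.051523 - 0.102496)
       = 1.114314
Iteration 4:
  f(1.077097) = -0.051523
  f(1.114314) = 0.000218
  x_5 = 1.114314 - 0.000218×(1.114314 - 1.077097)/(0.000218 - (-0.051523))
       = 1.114157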